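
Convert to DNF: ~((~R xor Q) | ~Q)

~((~R xor Q) | ~Q)
≡ ~((~R & ~Q) | (~~R & Q) | ~Q)   [expand xor]
≡ ~(~R & ~Q) & ~(~~R & Q) & ~~Q   [De Morgan]
≡ (~~R | ~~Q) & ~(~~R & Q) & ~~Q   [De Morgan]
≡ (R | ~~Q) & ~(~~R & Q) & ~~Q   [double negation]
≡ (R | Q) & ~(~~R & Q) & ~~Q   [double negation]
≡ (R | Q) & (~~~R | ~Q) & ~~Q   [De Morgan]
≡ (R | Q) & (~R | ~Q) & ~~Q   [double negation]
≡ (R | Q) & (~R | ~Q) & Q   [double negation]
≡ (R & ~R & Q) | (R & ~Q & Q) | (Q & ~R & Q) | (Q & ~Q & Q)   [distribute & over |]
≡ Q & ~R   [simplify]

Q & ~R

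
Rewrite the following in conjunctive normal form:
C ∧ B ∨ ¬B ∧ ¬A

C ∧ B ∨ ¬B ∧ ¬A
≡ (C ∨ ¬B) ∧ (C ∨ ¬A) ∧ (B ∨ ¬B) ∧ (B ∨ ¬A)   [distribute ∨ over ∧]
≡ (C ∨ ¬B) ∧ (C ∨ ¬A) ∧ (B ∨ ¬A)   [simplify]

(C ∨ ¬B) ∧ (C ∨ ¬A) ∧ (B ∨ ¬A)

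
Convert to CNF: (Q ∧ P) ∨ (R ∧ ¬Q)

(Q ∨ R) ∧ (P ∨ R) ∧ (P ∨ ¬Q)

(Q ∧ P) ∨ (R ∧ ¬Q)
≡ (Q ∨ R) ∧ (Q ∨ ¬Q) ∧ (P ∨ R) ∧ (P ∨ ¬Q)   [distribute ∨ over ∧]
≡ (Q ∨ R) ∧ (P ∨ R) ∧ (P ∨ ¬Q)   [simplify]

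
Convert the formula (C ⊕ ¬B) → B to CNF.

B ∨ C

(C ⊕ ¬B) → B
= ¬(C ⊕ ¬B) ∨ B   (eliminate →)
= ¬((C ∨ ¬B) ∧ ¬(C ∧ ¬B)) ∨ B   (expand ⊕)
= ¬(C ∨ ¬B) ∨ ¬¬(C ∧ ¬B) ∨ B   (De Morgan)
= (¬C ∧ ¬¬B) ∨ ¬¬(C ∧ ¬B) ∨ B   (De Morgan)
= (¬C ∧ B) ∨ ¬¬(C ∧ ¬B) ∨ B   (double negation)
= (¬C ∧ B) ∨ (C ∧ ¬B) ∨ B   (double negation)
= (¬C ∨ C ∨ B) ∧ (¬C ∨ ¬B ∨ B) ∧ (B ∨ C ∨ B) ∧ (B ∨ ¬B ∨ B)   (distribute ∨ over ∧)
= B ∨ C   (simplify)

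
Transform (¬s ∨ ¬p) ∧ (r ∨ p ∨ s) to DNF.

(¬s ∨ ¬p) ∧ (r ∨ p ∨ s)
⇔ (¬s ∧ r) ∨ (¬s ∧ p) ∨ (¬s ∧ s) ∨ (¬p ∧ r) ∨ (¬p ∧ p) ∨ (¬p ∧ s)   [distribute ∧ over ∨]
⇔ (¬s ∧ r) ∨ (¬s ∧ p) ∨ (¬p ∧ r) ∨ (¬p ∧ s)   [simplify]

(¬s ∧ r) ∨ (¬s ∧ p) ∨ (¬p ∧ r) ∨ (¬p ∧ s)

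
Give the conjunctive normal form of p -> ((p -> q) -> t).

p -> ((p -> q) -> t)
≡ ~p | ((p -> q) -> t)
≡ ~p | ~(p -> q) | t
≡ ~p | ~(~p | q) | t
≡ ~p | (~~p & ~q) | t
≡ ~p | (p & ~q) | t
≡ (~p | p | t) & (~p | ~q | t)
≡ ~p | ~q | t

~p | ~q | t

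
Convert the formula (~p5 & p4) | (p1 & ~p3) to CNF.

(~p5 & p4) | (p1 & ~p3)
= (~p5 | p1) & (~p5 | ~p3) & (p4 | p1) & (p4 | ~p3)   [distribute | over &]

(~p5 | p1) & (~p5 | ~p3) & (p4 | p1) & (p4 | ~p3)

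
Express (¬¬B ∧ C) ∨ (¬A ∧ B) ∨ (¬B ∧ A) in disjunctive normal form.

(¬¬B ∧ C) ∨ (¬A ∧ B) ∨ (¬B ∧ A)
⇔ (B ∧ C) ∨ (¬A ∧ B) ∨ (¬B ∧ A)   [double negation]

(B ∧ C) ∨ (¬A ∧ B) ∨ (¬B ∧ A)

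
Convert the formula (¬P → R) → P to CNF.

¬R ∨ P

(¬P → R) → P
≡ ¬(¬P → R) ∨ P   (eliminate →)
≡ ¬(¬¬P ∨ R) ∨ P   (eliminate →)
≡ (¬¬¬P ∧ ¬R) ∨ P   (De Morgan)
≡ (¬P ∧ ¬R) ∨ P   (double negation)
≡ (¬P ∨ P) ∧ (¬R ∨ P)   (distribute ∨ over ∧)
≡ ¬R ∨ P   (simplify)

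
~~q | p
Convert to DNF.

q | p

~~q | p
≡ q | p   [double negation]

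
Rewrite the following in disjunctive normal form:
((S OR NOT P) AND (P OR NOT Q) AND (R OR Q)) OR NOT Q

(S AND P AND R) OR (S AND P AND Q) OR NOT Q

((S OR NOT P) AND (P OR NOT Q) AND (R OR Q)) OR NOT Q
≡ (S AND P AND R) OR (S AND P AND Q) OR (S AND NOT Q AND R) OR (S AND NOT Q AND Q) OR (NOT P AND P AND R) OR (NOT P AND P AND Q) OR (NOT P AND NOT Q AND R) OR (NOT P AND NOT Q AND Q) OR NOT Q   [distribute AND over OR]
≡ (S AND P AND R) OR (S AND P AND Q) OR NOT Q   [simplify]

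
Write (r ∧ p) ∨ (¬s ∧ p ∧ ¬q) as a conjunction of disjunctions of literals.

(r ∨ ¬s) ∧ (r ∨ ¬q) ∧ p

(r ∧ p) ∨ (¬s ∧ p ∧ ¬q)
≡ (r ∨ ¬s) ∧ (r ∨ p) ∧ (r ∨ ¬q) ∧ (p ∨ ¬s) ∧ (p ∨ p) ∧ (p ∨ ¬q)   (distribute ∨ over ∧)
≡ (r ∨ ¬s) ∧ (r ∨ ¬q) ∧ p   (simplify)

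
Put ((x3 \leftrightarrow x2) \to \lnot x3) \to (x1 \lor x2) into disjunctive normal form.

((x3 \leftrightarrow x2) \to \lnot x3) \to (x1 \lor x2)
= \lnot ((x3 \leftrightarrow x2) \to \lnot x3) \lor x1 \lor x2   (eliminate \to)
= \lnot (\lnot (x3 \leftrightarrow x2) \lor \lnot x3) \lor x1 \lor x2   (eliminate \to)
= \lnot (\lnot ((x3 \to x2) \land (x2 \to x3)) \lor \lnot x3) \lor x1 \lor x2   (eliminate \leftrightarrow)
= \lnot (\lnot ((\lnot x3 \lor x2) \land (x2 \to x3)) \lor \lnot x3) \lor x1 \lor x2   (eliminate \to)
= \lnot (\lnot ((\lnot x3 \lor x2) \land (\lnot x2 \lor x3)) \lor \lnot x3) \lor x1 \lor x2   (eliminate \to)
= (\lnot \lnot ((\lnot x3 \lor x2) \land (\lnot x2 \lor x3)) \land \lnot \lnot x3) \lor x1 \lor x2   (De Morgan)
= ((\lnot x3 \lor x2) \land (\lnot x2 \lor x3) \land \lnot \lnot x3) \lor x1 \lor x2   (double negation)
= ((\lnot x3 \lor x2) \land (\lnot x2 \lor x3) \land x3) \lor x1 \lor x2   (double negation)
= (\lnot x3 \land \lnot x2 \land x3) \lor (\lnot x3 \land x3 \land x3) \lor (x2 \land \lnot x2 \land x3) \lor (x2 \land x3 \land x3) \lor x1 \lor x2   (distribute \land over \lor)
= x1 \lor x2   (simplify)

x1 \lor x2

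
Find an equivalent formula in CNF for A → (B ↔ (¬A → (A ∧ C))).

¬A ∨ B

A → (B ↔ (¬A → (A ∧ C)))
⇔ ¬A ∨ (B ↔ (¬A → (A ∧ C)))   — eliminate →
⇔ ¬A ∨ ((B → (¬A → (A ∧ C))) ∧ ((¬A → (A ∧ C)) → B))   — eliminate ↔
⇔ ¬A ∨ ((¬B ∨ (¬A → (A ∧ C))) ∧ ((¬A → (A ∧ C)) → B))   — eliminate →
⇔ ¬A ∨ ((¬B ∨ ¬¬A ∨ (A ∧ C)) ∧ ((¬A → (A ∧ C)) → B))   — eliminate →
⇔ ¬A ∨ ((¬B ∨ ¬¬A ∨ (A ∧ C)) ∧ (¬(¬A → (A ∧ C)) ∨ B))   — eliminate →
⇔ ¬A ∨ ((¬B ∨ ¬¬A ∨ (A ∧ C)) ∧ (¬(¬¬A ∨ (A ∧ C)) ∨ B))   — eliminate →
⇔ ¬A ∨ ((¬B ∨ A ∨ (A ∧ C)) ∧ (¬(¬¬A ∨ (A ∧ C)) ∨ B))   — double negation
⇔ ¬A ∨ ((¬B ∨ A ∨ (A ∧ C)) ∧ ((¬¬¬A ∧ ¬(A ∧ C)) ∨ B))   — De Morgan
⇔ ¬A ∨ ((¬B ∨ A ∨ (A ∧ C)) ∧ ((¬A ∧ ¬(A ∧ C)) ∨ B))   — double negation
⇔ ¬A ∨ ((¬B ∨ A ∨ (A ∧ C)) ∧ ((¬A ∧ (¬A ∨ ¬C)) ∨ B))   — De Morgan
⇔ (¬A ∨ ¬B ∨ A ∨ A) ∧ (¬A ∨ ¬B ∨ A ∨ C) ∧ (¬A ∨ ¬A ∨ B) ∧ (¬A ∨ ¬A ∨ ¬C ∨ B)   — distribute ∨ over ∧
⇔ ¬A ∨ B   — simplify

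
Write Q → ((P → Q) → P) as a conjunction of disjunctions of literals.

¬Q ∨ P

Q → ((P → Q) → P)
≡ ¬Q ∨ ((P → Q) → P)
≡ ¬Q ∨ ¬(P → Q) ∨ P
≡ ¬Q ∨ ¬(¬P ∨ Q) ∨ P
≡ ¬Q ∨ (¬¬P ∧ ¬Q) ∨ P
≡ ¬Q ∨ (P ∧ ¬Q) ∨ P
≡ (¬Q ∨ P ∨ P) ∧ (¬Q ∨ ¬Q ∨ P)
≡ ¬Q ∨ P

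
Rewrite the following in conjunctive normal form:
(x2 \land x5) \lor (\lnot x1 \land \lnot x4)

(x2 \lor \lnot x1) \land (x2 \lor \lnot x4) \land (x5 \lor \lnot x1) \land (x5 \lor \lnot x4)

(x2 \land x5) \lor (\lnot x1 \land \lnot x4)
⇔ (x2 \lor \lnot x1) \land (x2 \lor \lnot x4) \land (x5 \lor \lnot x1) \land (x5 \lor \lnot x4)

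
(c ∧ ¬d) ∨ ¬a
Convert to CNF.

(c ∧ ¬d) ∨ ¬a
≡ (c ∨ ¬a) ∧ (¬d ∨ ¬a)   (distribute ∨ over ∧)

(c ∨ ¬a) ∧ (¬d ∨ ¬a)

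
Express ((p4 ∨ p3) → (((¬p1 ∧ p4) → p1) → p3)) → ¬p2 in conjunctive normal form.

((p4 ∨ p3) → (((¬p1 ∧ p4) → p1) → p3)) → ¬p2
≡ ¬((p4 ∨ p3) → (((¬p1 ∧ p4) → p1) → p3)) ∨ ¬p2   [eliminate →]
≡ ¬(¬(p4 ∨ p3) ∨ (((¬p1 ∧ p4) → p1) → p3)) ∨ ¬p2   [eliminate →]
≡ ¬(¬(p4 ∨ p3) ∨ ¬((¬p1 ∧ p4) → p1) ∨ p3) ∨ ¬p2   [eliminate →]
≡ ¬(¬(p4 ∨ p3) ∨ ¬(¬(¬p1 ∧ p4) ∨ p1) ∨ p3) ∨ ¬p2   [eliminate →]
≡ (¬¬(p4 ∨ p3) ∧ ¬¬(¬(¬p1 ∧ p4) ∨ p1) ∧ ¬p3) ∨ ¬p2   [De Morgan]
≡ ((p4 ∨ p3) ∧ ¬¬(¬(¬p1 ∧ p4) ∨ p1) ∧ ¬p3) ∨ ¬p2   [double negation]
≡ ((p4 ∨ p3) ∧ (¬(¬p1 ∧ p4) ∨ p1) ∧ ¬p3) ∨ ¬p2   [double negation]
≡ ((p4 ∨ p3) ∧ (¬¬p1 ∨ ¬p4 ∨ p1) ∧ ¬p3) ∨ ¬p2   [De Morgan]
≡ ((p4 ∨ p3) ∧ (p1 ∨ ¬p4 ∨ p1) ∧ ¬p3) ∨ ¬p2   [double negation]
≡ (p4 ∨ p3 ∨ ¬p2) ∧ (p1 ∨ ¬p4 ∨ p1 ∨ ¬p2) ∧ (¬p3 ∨ ¬p2)   [distribute ∨ over ∧]
≡ (p4 ∨ p3 ∨ ¬p2) ∧ (p1 ∨ ¬p4 ∨ ¬p2) ∧ (¬p3 ∨ ¬p2)   [simplify]

(p4 ∨ p3 ∨ ¬p2) ∧ (p1 ∨ ¬p4 ∨ ¬p2) ∧ (¬p3 ∨ ¬p2)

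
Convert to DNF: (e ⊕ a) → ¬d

(e ⊕ a) → ¬d
≡ ¬(e ⊕ a) ∨ ¬d   (eliminate →)
≡ ¬((e ∧ ¬a) ∨ (¬e ∧ a)) ∨ ¬d   (expand ⊕)
≡ (¬(e ∧ ¬a) ∧ ¬(¬e ∧ a)) ∨ ¬d   (De Morgan)
≡ ((¬e ∨ ¬¬a) ∧ ¬(¬e ∧ a)) ∨ ¬d   (De Morgan)
≡ ((¬e ∨ a) ∧ ¬(¬e ∧ a)) ∨ ¬d   (double negation)
≡ ((¬e ∨ a) ∧ (¬¬e ∨ ¬a)) ∨ ¬d   (De Morgan)
≡ ((¬e ∨ a) ∧ (e ∨ ¬a)) ∨ ¬d   (double negation)
≡ (¬e ∧ e) ∨ (¬e ∧ ¬a) ∨ (a ∧ e) ∨ (a ∧ ¬a) ∨ ¬d   (distribute ∧ over ∨)
≡ (¬e ∧ ¬a) ∨ (a ∧ e) ∨ ¬d   (simplify)

(¬e ∧ ¬a) ∨ (a ∧ e) ∨ ¬d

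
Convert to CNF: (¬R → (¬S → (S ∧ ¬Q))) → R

¬S ∨ R

(¬R → (¬S → (S ∧ ¬Q))) → R
= ¬(¬R → (¬S → (S ∧ ¬Q))) ∨ R   [eliminate →]
= ¬(¬¬R ∨ (¬S → (S ∧ ¬Q))) ∨ R   [eliminate →]
= ¬(¬¬R ∨ ¬¬S ∨ (S ∧ ¬Q)) ∨ R   [eliminate →]
= (¬¬¬R ∧ ¬¬¬S ∧ ¬(S ∧ ¬Q)) ∨ R   [De Morgan]
= (¬R ∧ ¬¬¬S ∧ ¬(S ∧ ¬Q)) ∨ R   [double negation]
= (¬R ∧ ¬S ∧ ¬(S ∧ ¬Q)) ∨ R   [double negation]
= (¬R ∧ ¬S ∧ (¬S ∨ ¬¬Q)) ∨ R   [De Morgan]
= (¬R ∧ ¬S ∧ (¬S ∨ Q)) ∨ R   [double negation]
= (¬R ∨ R) ∧ (¬S ∨ R) ∧ (¬S ∨ Q ∨ R)   [distribute ∨ over ∧]
= ¬S ∨ R   [simplify]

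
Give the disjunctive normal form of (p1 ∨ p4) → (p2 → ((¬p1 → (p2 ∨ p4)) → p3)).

(¬p1 ∧ ¬p4) ∨ ¬p2 ∨ p3

(p1 ∨ p4) → (p2 → ((¬p1 → (p2 ∨ p4)) → p3))
≡ ¬(p1 ∨ p4) ∨ (p2 → ((¬p1 → (p2 ∨ p4)) → p3))   [eliminate →]
≡ ¬(p1 ∨ p4) ∨ ¬p2 ∨ ((¬p1 → (p2 ∨ p4)) → p3)   [eliminate →]
≡ ¬(p1 ∨ p4) ∨ ¬p2 ∨ ¬(¬p1 → (p2 ∨ p4)) ∨ p3   [eliminate →]
≡ ¬(p1 ∨ p4) ∨ ¬p2 ∨ ¬(¬¬p1 ∨ p2 ∨ p4) ∨ p3   [eliminate →]
≡ (¬p1 ∧ ¬p4) ∨ ¬p2 ∨ ¬(¬¬p1 ∨ p2 ∨ p4) ∨ p3   [De Morgan]
≡ (¬p1 ∧ ¬p4) ∨ ¬p2 ∨ (¬¬¬p1 ∧ ¬p2 ∧ ¬p4) ∨ p3   [De Morgan]
≡ (¬p1 ∧ ¬p4) ∨ ¬p2 ∨ (¬p1 ∧ ¬p2 ∧ ¬p4) ∨ p3   [double negation]
≡ (¬p1 ∧ ¬p4) ∨ ¬p2 ∨ p3   [simplify]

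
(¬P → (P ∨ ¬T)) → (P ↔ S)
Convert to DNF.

(¬P ∧ T) ∨ (¬P ∧ ¬S) ∨ (S ∧ P)

(¬P → (P ∨ ¬T)) → (P ↔ S)
≡ ¬(¬P → (P ∨ ¬T)) ∨ (P ↔ S)   (eliminate →)
≡ ¬(¬¬P ∨ P ∨ ¬T) ∨ (P ↔ S)   (eliminate →)
≡ ¬(¬¬P ∨ P ∨ ¬T) ∨ ((P → S) ∧ (S → P))   (eliminate ↔)
≡ ¬(¬¬P ∨ P ∨ ¬T) ∨ ((¬P ∨ S) ∧ (S → P))   (eliminate →)
≡ ¬(¬¬P ∨ P ∨ ¬T) ∨ ((¬P ∨ S) ∧ (¬S ∨ P))   (eliminate →)
≡ (¬¬¬P ∧ ¬P ∧ ¬¬T) ∨ ((¬P ∨ S) ∧ (¬S ∨ P))   (De Morgan)
≡ (¬P ∧ ¬P ∧ ¬¬T) ∨ ((¬P ∨ S) ∧ (¬S ∨ P))   (double negation)
≡ (¬P ∧ ¬P ∧ T) ∨ ((¬P ∨ S) ∧ (¬S ∨ P))   (double negation)
≡ (¬P ∧ ¬P ∧ T) ∨ (¬P ∧ ¬S) ∨ (¬P ∧ P) ∨ (S ∧ ¬S) ∨ (S ∧ P)   (distribute ∧ over ∨)
≡ (¬P ∧ T) ∨ (¬P ∧ ¬S) ∨ (S ∧ P)   (simplify)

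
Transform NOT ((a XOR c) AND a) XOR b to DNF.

NOT ((a XOR c) AND a) XOR b
≡ (NOT ((a XOR c) AND a) AND NOT b) OR (NOT NOT ((a XOR c) AND a) AND b)   (expand XOR)
≡ (NOT (((a AND NOT c) OR (NOT a AND c)) AND a) AND NOT b) OR (NOT NOT ((a XOR c) AND a) AND b)   (expand XOR)
≡ (NOT (((a AND NOT c) OR (NOT a AND c)) AND a) AND NOT b) OR (NOT NOT (((a AND NOT c) OR (NOT a AND c)) AND a) AND b)   (expand XOR)
≡ ((NOT ((a AND NOT c) OR (NOT a AND c)) OR NOT a) AND NOT b) OR (NOT NOT (((a AND NOT c) OR (NOT a AND c)) AND a) AND b)   (De Morgan)
≡ (((NOT (a AND NOT c) AND NOT (NOT a AND c)) OR NOT a) AND NOT b) OR (NOT NOT (((a AND NOT c) OR (NOT a AND c)) AND a) AND b)   (De Morgan)
≡ ((((NOT a OR NOT NOT c) AND NOT (NOT a AND c)) OR NOT a) AND NOT b) OR (NOT NOT (((a AND NOT c) OR (NOT a AND c)) AND a) AND b)   (De Morgan)
≡ ((((NOT a OR c) AND NOT (NOT a AND c)) OR NOT a) AND NOT b) OR (NOT NOT (((a AND NOT c) OR (NOT a AND c)) AND a) AND b)   (double negation)
≡ ((((NOT a OR c) AND (NOT NOT a OR NOT c)) OR NOT a) AND NOT b) OR (NOT NOT (((a AND NOT c) OR (NOT a AND c)) AND a) AND b)   (De Morgan)
≡ ((((NOT a OR c) AND (a OR NOT c)) OR NOT a) AND NOT b) OR (NOT NOT (((a AND NOT c) OR (NOT a AND c)) AND a) AND b)   (double negation)
≡ ((((NOT a OR c) AND (a OR NOT c)) OR NOT a) AND NOT b) OR (((a AND NOT c) OR (NOT a AND c)) AND a AND b)   (double negation)
≡ (NOT a AND a AND NOT b) OR (NOT a AND NOT c AND NOT b) OR (c AND a AND NOT b) OR (c AND NOT c AND NOT b) OR (NOT a AND NOT b) OR (a AND NOT c AND a AND b) OR (NOT a AND c AND a AND b)   (distribute AND over OR)
≡ (c AND a AND NOT b) OR (NOT a AND NOT b) OR (a AND NOT c AND b)   (simplify)

(c AND a AND NOT b) OR (NOT a AND NOT b) OR (a AND NOT c AND b)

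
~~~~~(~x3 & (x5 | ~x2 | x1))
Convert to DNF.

~~~~~(~x3 & (x5 | ~x2 | x1))
≡ ~~~(~x3 & (x5 | ~x2 | x1))   — double negation
≡ ~(~x3 & (x5 | ~x2 | x1))   — double negation
≡ ~~x3 | ~(x5 | ~x2 | x1)   — De Morgan
≡ x3 | ~(x5 | ~x2 | x1)   — double negation
≡ x3 | (~x5 & ~~x2 & ~x1)   — De Morgan
≡ x3 | (~x5 & x2 & ~x1)   — double negation

x3 | (~x5 & x2 & ~x1)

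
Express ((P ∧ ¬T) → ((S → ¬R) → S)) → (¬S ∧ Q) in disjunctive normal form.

(P ∧ ¬T ∧ ¬S) ∨ (¬S ∧ Q)

((P ∧ ¬T) → ((S → ¬R) → S)) → (¬S ∧ Q)
= ¬((P ∧ ¬T) → ((S → ¬R) → S)) ∨ (¬S ∧ Q)
= ¬(¬(P ∧ ¬T) ∨ ((S → ¬R) → S)) ∨ (¬S ∧ Q)
= ¬(¬(P ∧ ¬T) ∨ ¬(S → ¬R) ∨ S) ∨ (¬S ∧ Q)
= ¬(¬(P ∧ ¬T) ∨ ¬(¬S ∨ ¬R) ∨ S) ∨ (¬S ∧ Q)
= (¬¬(P ∧ ¬T) ∧ ¬¬(¬S ∨ ¬R) ∧ ¬S) ∨ (¬S ∧ Q)
= (P ∧ ¬T ∧ ¬¬(¬S ∨ ¬R) ∧ ¬S) ∨ (¬S ∧ Q)
= (P ∧ ¬T ∧ (¬S ∨ ¬R) ∧ ¬S) ∨ (¬S ∧ Q)
= (P ∧ ¬T ∧ ¬S ∧ ¬S) ∨ (P ∧ ¬T ∧ ¬R ∧ ¬S) ∨ (¬S ∧ Q)
= (P ∧ ¬T ∧ ¬S) ∨ (¬S ∧ Q)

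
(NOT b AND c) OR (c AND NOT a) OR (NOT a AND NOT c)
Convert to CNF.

(NOT b AND c) OR (c AND NOT a) OR (NOT a AND NOT c)
⇔ (NOT b OR c OR NOT a) AND (NOT b OR c OR NOT c) AND (NOT b OR NOT a OR NOT a) AND (NOT b OR NOT a OR NOT c) AND (c OR c OR NOT a) AND (c OR c OR NOT c) AND (c OR NOT a OR NOT a) AND (c OR NOT a OR NOT c)   (distribute OR over AND)
⇔ (NOT b OR NOT a) AND (c OR NOT a)   (simplify)

(NOT b OR NOT a) AND (c OR NOT a)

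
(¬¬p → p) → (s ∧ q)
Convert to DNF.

(¬¬p → p) → (s ∧ q)
≡ ¬(¬¬p → p) ∨ (s ∧ q)   [eliminate →]
≡ ¬(¬¬¬p ∨ p) ∨ (s ∧ q)   [eliminate →]
≡ (¬¬¬¬p ∧ ¬p) ∨ (s ∧ q)   [De Morgan]
≡ (¬¬p ∧ ¬p) ∨ (s ∧ q)   [double negation]
≡ (p ∧ ¬p) ∨ (s ∧ q)   [double negation]
≡ s ∧ q   [simplify]

s ∧ q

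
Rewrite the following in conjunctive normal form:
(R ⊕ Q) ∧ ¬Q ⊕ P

(R ∨ Q ∨ P) ∧ (¬Q ∨ P) ∧ (¬R ∨ Q ∨ ¬P)

(R ⊕ Q) ∧ ¬Q ⊕ P
≡ ((R ⊕ Q) ∧ ¬Q ∨ P) ∧ ¬((R ⊕ Q) ∧ ¬Q ∧ P)
≡ ((R ∨ Q) ∧ ¬(R ∧ Q) ∧ ¬Q ∨ P) ∧ ¬((R ⊕ Q) ∧ ¬Q ∧ P)
≡ ((R ∨ Q) ∧ ¬(R ∧ Q) ∧ ¬Q ∨ P) ∧ ¬((R ∨ Q) ∧ ¬(R ∧ Q) ∧ ¬Q ∧ P)
≡ ((R ∨ Q) ∧ (¬R ∨ ¬Q) ∧ ¬Q ∨ P) ∧ ¬((R ∨ Q) ∧ ¬(R ∧ Q) ∧ ¬Q ∧ P)
≡ ((R ∨ Q) ∧ (¬R ∨ ¬Q) ∧ ¬Q ∨ P) ∧ (¬(R ∨ Q) ∨ ¬¬(R ∧ Q) ∨ ¬¬Q ∨ ¬P)
≡ ((R ∨ Q) ∧ (¬R ∨ ¬Q) ∧ ¬Q ∨ P) ∧ (¬R ∧ ¬Q ∨ ¬¬(R ∧ Q) ∨ ¬¬Q ∨ ¬P)
≡ ((R ∨ Q) ∧ (¬R ∨ ¬Q) ∧ ¬Q ∨ P) ∧ (¬R ∧ ¬Q ∨ R ∧ Q ∨ ¬¬Q ∨ ¬P)
≡ ((R ∨ Q) ∧ (¬R ∨ ¬Q) ∧ ¬Q ∨ P) ∧ (¬R ∧ ¬Q ∨ R ∧ Q ∨ Q ∨ ¬P)
≡ (R ∨ Q ∨ P) ∧ (¬R ∨ ¬Q ∨ P) ∧ (¬Q ∨ P) ∧ (¬R ∨ R ∨ Q ∨ ¬P) ∧ (¬R ∨ Q ∨ Q ∨ ¬P) ∧ (¬Q ∨ R ∨ Q ∨ ¬P) ∧ (¬Q ∨ Q ∨ Q ∨ ¬P)
≡ (R ∨ Q ∨ P) ∧ (¬Q ∨ P) ∧ (¬R ∨ Q ∨ ¬P)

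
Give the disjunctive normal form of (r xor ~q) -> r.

(~r & q) | r

(r xor ~q) -> r
≡ ~(r xor ~q) | r
≡ ~((r & ~~q) | (~r & ~q)) | r
≡ (~(r & ~~q) & ~(~r & ~q)) | r
≡ ((~r | ~~~q) & ~(~r & ~q)) | r
≡ ((~r | ~q) & ~(~r & ~q)) | r
≡ ((~r | ~q) & (~~r | ~~q)) | r
≡ ((~r | ~q) & (r | ~~q)) | r
≡ ((~r | ~q) & (r | q)) | r
≡ (~r & r) | (~r & q) | (~q & r) | (~q & q) | r
≡ (~r & q) | r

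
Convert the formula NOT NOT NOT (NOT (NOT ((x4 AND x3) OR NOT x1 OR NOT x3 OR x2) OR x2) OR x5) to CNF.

(NOT x4 OR NOT x3 OR x2) AND (x1 OR x2) AND (x3 OR x2) AND NOT x5

NOT NOT NOT (NOT (NOT ((x4 AND x3) OR NOT x1 OR NOT x3 OR x2) OR x2) OR x5)
= NOT (NOT (NOT ((x4 AND x3) OR NOT x1 OR NOT x3 OR x2) OR x2) OR x5)   [double negation]
= NOT NOT (NOT ((x4 AND x3) OR NOT x1 OR NOT x3 OR x2) OR x2) AND NOT x5   [De Morgan]
= (NOT ((x4 AND x3) OR NOT x1 OR NOT x3 OR x2) OR x2) AND NOT x5   [double negation]
= ((NOT (x4 AND x3) AND NOT NOT x1 AND NOT NOT x3 AND NOT x2) OR x2) AND NOT x5   [De Morgan]
= (((NOT x4 OR NOT x3) AND NOT NOT x1 AND NOT NOT x3 AND NOT x2) OR x2) AND NOT x5   [De Morgan]
= (((NOT x4 OR NOT x3) AND x1 AND NOT NOT x3 AND NOT x2) OR x2) AND NOT x5   [double negation]
= (((NOT x4 OR NOT x3) AND x1 AND x3 AND NOT x2) OR x2) AND NOT x5   [double negation]
= (NOT x4 OR NOT x3 OR x2) AND (x1 OR x2) AND (x3 OR x2) AND (NOT x2 OR x2) AND NOT x5   [distribute OR over AND]
= (NOT x4 OR NOT x3 OR x2) AND (x1 OR x2) AND (x3 OR x2) AND NOT x5   [simplify]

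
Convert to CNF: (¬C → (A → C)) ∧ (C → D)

(C ∨ ¬A) ∧ (¬C ∨ D)

(¬C → (A → C)) ∧ (C → D)
⇔ (¬¬C ∨ (A → C)) ∧ (C → D)   [eliminate →]
⇔ (¬¬C ∨ ¬A ∨ C) ∧ (C → D)   [eliminate →]
⇔ (¬¬C ∨ ¬A ∨ C) ∧ (¬C ∨ D)   [eliminate →]
⇔ (C ∨ ¬A ∨ C) ∧ (¬C ∨ D)   [double negation]
⇔ (C ∨ ¬A) ∧ (¬C ∨ D)   [simplify]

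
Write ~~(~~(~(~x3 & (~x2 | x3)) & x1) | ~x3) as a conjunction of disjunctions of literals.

x1 | ~x3

~~(~~(~(~x3 & (~x2 | x3)) & x1) | ~x3)
≡ ~~(~(~x3 & (~x2 | x3)) & x1) | ~x3   (double negation)
≡ (~(~x3 & (~x2 | x3)) & x1) | ~x3   (double negation)
≡ ((~~x3 | ~(~x2 | x3)) & x1) | ~x3   (De Morgan)
≡ ((x3 | ~(~x2 | x3)) & x1) | ~x3   (double negation)
≡ ((x3 | (~~x2 & ~x3)) & x1) | ~x3   (De Morgan)
≡ ((x3 | (x2 & ~x3)) & x1) | ~x3   (double negation)
≡ (x3 | x2 | ~x3) & (x3 | ~x3 | ~x3) & (x1 | ~x3)   (distribute | over &)
≡ x1 | ~x3   (simplify)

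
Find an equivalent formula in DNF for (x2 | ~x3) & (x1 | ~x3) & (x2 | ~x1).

(x2 | ~x3) & (x1 | ~x3) & (x2 | ~x1)
⇔ (x2 & x1 & x2) | (x2 & x1 & ~x1) | (x2 & ~x3 & x2) | (x2 & ~x3 & ~x1) | (~x3 & x1 & x2) | (~x3 & x1 & ~x1) | (~x3 & ~x3 & x2) | (~x3 & ~x3 & ~x1)   — distribute & over |
⇔ (x2 & x1) | (x2 & ~x3) | (~x3 & ~x1)   — simplify

(x2 & x1) | (x2 & ~x3) | (~x3 & ~x1)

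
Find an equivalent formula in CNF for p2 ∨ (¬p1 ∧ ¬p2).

p2 ∨ ¬p1

p2 ∨ (¬p1 ∧ ¬p2)
⇔ (p2 ∨ ¬p1) ∧ (p2 ∨ ¬p2)   [distribute ∨ over ∧]
⇔ p2 ∨ ¬p1   [simplify]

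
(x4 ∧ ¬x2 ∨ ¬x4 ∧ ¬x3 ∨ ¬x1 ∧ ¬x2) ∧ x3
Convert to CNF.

(x4 ∨ ¬x3 ∨ ¬x1) ∧ (¬x2 ∨ ¬x4) ∧ (¬x2 ∨ ¬x3) ∧ x3

(x4 ∧ ¬x2 ∨ ¬x4 ∧ ¬x3 ∨ ¬x1 ∧ ¬x2) ∧ x3
⇔ (x4 ∨ ¬x4 ∨ ¬x1) ∧ (x4 ∨ ¬x4 ∨ ¬x2) ∧ (x4 ∨ ¬x3 ∨ ¬x1) ∧ (x4 ∨ ¬x3 ∨ ¬x2) ∧ (¬x2 ∨ ¬x4 ∨ ¬x1) ∧ (¬x2 ∨ ¬x4 ∨ ¬x2) ∧ (¬x2 ∨ ¬x3 ∨ ¬x1) ∧ (¬x2 ∨ ¬x3 ∨ ¬x2) ∧ x3
⇔ (x4 ∨ ¬x3 ∨ ¬x1) ∧ (¬x2 ∨ ¬x4) ∧ (¬x2 ∨ ¬x3) ∧ x3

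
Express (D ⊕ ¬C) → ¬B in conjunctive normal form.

(¬D ∨ ¬C ∨ ¬B) ∧ (C ∨ D ∨ ¬B)

(D ⊕ ¬C) → ¬B
≡ ¬(D ⊕ ¬C) ∨ ¬B   [eliminate →]
≡ ¬((D ∨ ¬C) ∧ ¬(D ∧ ¬C)) ∨ ¬B   [expand ⊕]
≡ ¬(D ∨ ¬C) ∨ ¬¬(D ∧ ¬C) ∨ ¬B   [De Morgan]
≡ (¬D ∧ ¬¬C) ∨ ¬¬(D ∧ ¬C) ∨ ¬B   [De Morgan]
≡ (¬D ∧ C) ∨ ¬¬(D ∧ ¬C) ∨ ¬B   [double negation]
≡ (¬D ∧ C) ∨ (D ∧ ¬C) ∨ ¬B   [double negation]
≡ (¬D ∨ D ∨ ¬B) ∧ (¬D ∨ ¬C ∨ ¬B) ∧ (C ∨ D ∨ ¬B) ∧ (C ∨ ¬C ∨ ¬B)   [distribute ∨ over ∧]
≡ (¬D ∨ ¬C ∨ ¬B) ∧ (C ∨ D ∨ ¬B)   [simplify]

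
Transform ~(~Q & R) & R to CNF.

(Q | ~R) & R

~(~Q & R) & R
≡ (~~Q | ~R) & R   [De Morgan]
≡ (Q | ~R) & R   [double negation]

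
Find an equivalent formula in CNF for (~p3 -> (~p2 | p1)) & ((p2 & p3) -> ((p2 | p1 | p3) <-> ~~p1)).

(p3 | ~p2 | p1) & (~p2 | ~p3 | p1)

(~p3 -> (~p2 | p1)) & ((p2 & p3) -> ((p2 | p1 | p3) <-> ~~p1))
≡ (~~p3 | ~p2 | p1) & ((p2 & p3) -> ((p2 | p1 | p3) <-> ~~p1))   [eliminate ->]
≡ (~~p3 | ~p2 | p1) & (~(p2 & p3) | ((p2 | p1 | p3) <-> ~~p1))   [eliminate ->]
≡ (~~p3 | ~p2 | p1) & (~(p2 & p3) | (((p2 | p1 | p3) -> ~~p1) & (~~p1 -> (p2 | p1 | p3))))   [eliminate <->]
≡ (~~p3 | ~p2 | p1) & (~(p2 & p3) | ((~(p2 | p1 | p3) | ~~p1) & (~~p1 -> (p2 | p1 | p3))))   [eliminate ->]
≡ (~~p3 | ~p2 | p1) & (~(p2 & p3) | ((~(p2 | p1 | p3) | ~~p1) & (~~~p1 | p2 | p1 | p3)))   [eliminate ->]
≡ (p3 | ~p2 | p1) & (~(p2 & p3) | ((~(p2 | p1 | p3) | ~~p1) & (~~~p1 | p2 | p1 | p3)))   [double negation]
≡ (p3 | ~p2 | p1) & (~p2 | ~p3 | ((~(p2 | p1 | p3) | ~~p1) & (~~~p1 | p2 | p1 | p3)))   [De Morgan]
≡ (p3 | ~p2 | p1) & (~p2 | ~p3 | (((~p2 & ~p1 & ~p3) | ~~p1) & (~~~p1 | p2 | p1 | p3)))   [De Morgan]
≡ (p3 | ~p2 | p1) & (~p2 | ~p3 | (((~p2 & ~p1 & ~p3) | p1) & (~~~p1 | p2 | p1 | p3)))   [double negation]
≡ (p3 | ~p2 | p1) & (~p2 | ~p3 | (((~p2 & ~p1 & ~p3) | p1) & (~p1 | p2 | p1 | p3)))   [double negation]
≡ (p3 | ~p2 | p1) & (~p2 | ~p3 | ~p2 | p1) & (~p2 | ~p3 | ~p1 | p1) & (~p2 | ~p3 | ~p3 | p1) & (~p2 | ~p3 | ~p1 | p2 | p1 | p3)   [distribute | over &]
≡ (p3 | ~p2 | p1) & (~p2 | ~p3 | p1)   [simplify]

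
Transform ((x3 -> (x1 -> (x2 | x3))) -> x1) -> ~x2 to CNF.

~x1 | ~x2

((x3 -> (x1 -> (x2 | x3))) -> x1) -> ~x2
≡ ~((x3 -> (x1 -> (x2 | x3))) -> x1) | ~x2   [eliminate ->]
≡ ~(~(x3 -> (x1 -> (x2 | x3))) | x1) | ~x2   [eliminate ->]
≡ ~(~(~x3 | (x1 -> (x2 | x3))) | x1) | ~x2   [eliminate ->]
≡ ~(~(~x3 | ~x1 | x2 | x3) | x1) | ~x2   [eliminate ->]
≡ (~~(~x3 | ~x1 | x2 | x3) & ~x1) | ~x2   [De Morgan]
≡ ((~x3 | ~x1 | x2 | x3) & ~x1) | ~x2   [double negation]
≡ (~x3 | ~x1 | x2 | x3 | ~x2) & (~x1 | ~x2)   [distribute | over &]
≡ ~x1 | ~x2   [simplify]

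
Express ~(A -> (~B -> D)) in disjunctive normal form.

A & ~B & ~D

~(A -> (~B -> D))
≡ ~(~A | (~B -> D))   [eliminate ->]
≡ ~(~A | ~~B | D)   [eliminate ->]
≡ ~~A & ~~~B & ~D   [De Morgan]
≡ A & ~~~B & ~D   [double negation]
≡ A & ~B & ~D   [double negation]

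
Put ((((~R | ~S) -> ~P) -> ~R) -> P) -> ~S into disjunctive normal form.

((((~R | ~S) -> ~P) -> ~R) -> P) -> ~S
⇔ ~((((~R | ~S) -> ~P) -> ~R) -> P) | ~S   (eliminate ->)
⇔ ~(~(((~R | ~S) -> ~P) -> ~R) | P) | ~S   (eliminate ->)
⇔ ~(~(~((~R | ~S) -> ~P) | ~R) | P) | ~S   (eliminate ->)
⇔ ~(~(~(~(~R | ~S) | ~P) | ~R) | P) | ~S   (eliminate ->)
⇔ (~~(~(~(~R | ~S) | ~P) | ~R) & ~P) | ~S   (De Morgan)
⇔ ((~(~(~R | ~S) | ~P) | ~R) & ~P) | ~S   (double negation)
⇔ (((~~(~R | ~S) & ~~P) | ~R) & ~P) | ~S   (De Morgan)
⇔ ((((~R | ~S) & ~~P) | ~R) & ~P) | ~S   (double negation)
⇔ ((((~R | ~S) & P) | ~R) & ~P) | ~S   (double negation)
⇔ (~R & P & ~P) | (~S & P & ~P) | (~R & ~P) | ~S   (distribute & over |)
⇔ (~R & ~P) | ~S   (simplify)

(~R & ~P) | ~S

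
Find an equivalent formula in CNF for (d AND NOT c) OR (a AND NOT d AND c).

(d AND NOT c) OR (a AND NOT d AND c)
= (d OR a) AND (d OR NOT d) AND (d OR c) AND (NOT c OR a) AND (NOT c OR NOT d) AND (NOT c OR c)
= (d OR a) AND (d OR c) AND (NOT c OR a) AND (NOT c OR NOT d)

(d OR a) AND (d OR c) AND (NOT c OR a) AND (NOT c OR NOT d)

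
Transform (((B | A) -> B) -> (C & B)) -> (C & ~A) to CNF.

(((B | A) -> B) -> (C & B)) -> (C & ~A)
≡ ~(((B | A) -> B) -> (C & B)) | (C & ~A)   [eliminate ->]
≡ ~(~((B | A) -> B) | (C & B)) | (C & ~A)   [eliminate ->]
≡ ~(~(~(B | A) | B) | (C & B)) | (C & ~A)   [eliminate ->]
≡ (~~(~(B | A) | B) & ~(C & B)) | (C & ~A)   [De Morgan]
≡ ((~(B | A) | B) & ~(C & B)) | (C & ~A)   [double negation]
≡ (((~B & ~A) | B) & ~(C & B)) | (C & ~A)   [De Morgan]
≡ (((~B & ~A) | B) & (~C | ~B)) | (C & ~A)   [De Morgan]
≡ (~B | B | C) & (~B | B | ~A) & (~A | B | C) & (~A | B | ~A) & (~C | ~B | C) & (~C | ~B | ~A)   [distribute | over &]
≡ (~A | B) & (~C | ~B | ~A)   [simplify]

(~A | B) & (~C | ~B | ~A)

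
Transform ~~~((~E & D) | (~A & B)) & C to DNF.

~~~((~E & D) | (~A & B)) & C
≡ ~((~E & D) | (~A & B)) & C   (double negation)
≡ ~(~E & D) & ~(~A & B) & C   (De Morgan)
≡ (~~E | ~D) & ~(~A & B) & C   (De Morgan)
≡ (E | ~D) & ~(~A & B) & C   (double negation)
≡ (E | ~D) & (~~A | ~B) & C   (De Morgan)
≡ (E | ~D) & (A | ~B) & C   (double negation)
≡ (E & A & C) | (E & ~B & C) | (~D & A & C) | (~D & ~B & C)   (distribute & over |)

(E & A & C) | (E & ~B & C) | (~D & A & C) | (~D & ~B & C)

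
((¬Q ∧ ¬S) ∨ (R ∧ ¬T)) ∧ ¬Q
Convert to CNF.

(¬S ∨ R) ∧ (¬S ∨ ¬T) ∧ ¬Q

((¬Q ∧ ¬S) ∨ (R ∧ ¬T)) ∧ ¬Q
≡ (¬Q ∨ R) ∧ (¬Q ∨ ¬T) ∧ (¬S ∨ R) ∧ (¬S ∨ ¬T) ∧ ¬Q   [distribute ∨ over ∧]
≡ (¬S ∨ R) ∧ (¬S ∨ ¬T) ∧ ¬Q   [simplify]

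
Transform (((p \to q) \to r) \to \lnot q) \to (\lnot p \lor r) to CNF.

(((p \to q) \to r) \to \lnot q) \to (\lnot p \lor r)
⇔ \lnot (((p \to q) \to r) \to \lnot q) \lor \lnot p \lor r   [eliminate \to]
⇔ \lnot (\lnot ((p \to q) \to r) \lor \lnot q) \lor \lnot p \lor r   [eliminate \to]
⇔ \lnot (\lnot (\lnot (p \to q) \lor r) \lor \lnot q) \lor \lnot p \lor r   [eliminate \to]
⇔ \lnot (\lnot (\lnot (\lnot p \lor q) \lor r) \lor \lnot q) \lor \lnot p \lor r   [eliminate \to]
⇔ (\lnot \lnot (\lnot (\lnot p \lor q) \lor r) \land \lnot \lnot q) \lor \lnot p \lor r   [De Morgan]
⇔ ((\lnot (\lnot p \lor q) \lor r) \land \lnot \lnot q) \lor \lnot p \lor r   [double negation]
⇔ (((\lnot \lnot p \land \lnot q) \lor r) \land \lnot \lnot q) \lor \lnot p \lor r   [De Morgan]
⇔ (((p \land \lnot q) \lor r) \land \lnot \lnot q) \lor \lnot p \lor r   [double negation]
⇔ (((p \land \lnot q) \lor r) \land q) \lor \lnot p \lor r   [double negation]
⇔ (p \lor r \lor \lnot p \lor r) \land (\lnot q \lor r \lor \lnot p \lor r) \land (q \lor \lnot p \lor r)   [distribute \lor over \land]
⇔ (\lnot q \lor r \lor \lnot p) \land (q \lor \lnot p \lor r)   [simplify]

(\lnot q \lor r \lor \lnot p) \land (q \lor \lnot p \lor r)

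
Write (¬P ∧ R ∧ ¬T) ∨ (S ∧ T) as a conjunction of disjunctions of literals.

(¬P ∧ R ∧ ¬T) ∨ (S ∧ T)
≡ (¬P ∨ S) ∧ (¬P ∨ T) ∧ (R ∨ S) ∧ (R ∨ T) ∧ (¬T ∨ S) ∧ (¬T ∨ T)   (distribute ∨ over ∧)
≡ (¬P ∨ S) ∧ (¬P ∨ T) ∧ (R ∨ S) ∧ (R ∨ T) ∧ (¬T ∨ S)   (simplify)

(¬P ∨ S) ∧ (¬P ∨ T) ∧ (R ∨ S) ∧ (R ∨ T) ∧ (¬T ∨ S)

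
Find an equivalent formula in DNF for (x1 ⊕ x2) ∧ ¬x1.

¬x1 ∧ x2

(x1 ⊕ x2) ∧ ¬x1
≡ (x1 ∧ ¬x2 ∨ ¬x1 ∧ x2) ∧ ¬x1   [expand ⊕]
≡ x1 ∧ ¬x2 ∧ ¬x1 ∨ ¬x1 ∧ x2 ∧ ¬x1   [distribute ∧ over ∨]
≡ ¬x1 ∧ x2   [simplify]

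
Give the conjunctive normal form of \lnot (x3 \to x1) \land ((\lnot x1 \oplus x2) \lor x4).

\lnot (x3 \to x1) \land ((\lnot x1 \oplus x2) \lor x4)
≡ \lnot (\lnot x3 \lor x1) \land ((\lnot x1 \oplus x2) \lor x4)   [eliminate \to]
≡ \lnot (\lnot x3 \lor x1) \land (((\lnot x1 \lor x2) \land \lnot (\lnot x1 \land x2)) \lor x4)   [expand \oplus]
≡ \lnot \lnot x3 \land \lnot x1 \land (((\lnot x1 \lor x2) \land \lnot (\lnot x1 \land x2)) \lor x4)   [De Morgan]
≡ x3 \land \lnot x1 \land (((\lnot x1 \lor x2) \land \lnot (\lnot x1 \land x2)) \lor x4)   [double negation]
≡ x3 \land \lnot x1 \land (((\lnot x1 \lor x2) \land (\lnot \lnot x1 \lor \lnot x2)) \lor x4)   [De Morgan]
≡ x3 \land \lnot x1 \land (((\lnot x1 \lor x2) \land (x1 \lor \lnot x2)) \lor x4)   [double negation]
≡ x3 \land \lnot x1 \land (\lnot x1 \lor x2 \lor x4) \land (x1 \lor \lnot x2 \lor x4)   [distribute \lor over \land]
≡ x3 \land \lnot x1 \land (x1 \lor \lnot x2 \lor x4)   [simplify]

x3 \land \lnot x1 \land (x1 \lor \lnot x2 \lor x4)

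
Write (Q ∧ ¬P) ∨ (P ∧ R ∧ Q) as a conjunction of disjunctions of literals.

(Q ∧ ¬P) ∨ (P ∧ R ∧ Q)
≡ (Q ∨ P) ∧ (Q ∨ R) ∧ (Q ∨ Q) ∧ (¬P ∨ P) ∧ (¬P ∨ R) ∧ (¬P ∨ Q)   [distribute ∨ over ∧]
≡ Q ∧ (¬P ∨ R)   [simplify]

Q ∧ (¬P ∨ R)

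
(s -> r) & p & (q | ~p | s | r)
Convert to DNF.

(~s & p & q) | (r & p)

(s -> r) & p & (q | ~p | s | r)
≡ (~s | r) & p & (q | ~p | s | r)   — eliminate ->
≡ (~s & p & q) | (~s & p & ~p) | (~s & p & s) | (~s & p & r) | (r & p & q) | (r & p & ~p) | (r & p & s) | (r & p & r)   — distribute & over |
≡ (~s & p & q) | (r & p)   — simplify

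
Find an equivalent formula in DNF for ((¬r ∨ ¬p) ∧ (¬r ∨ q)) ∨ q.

¬r ∨ q

((¬r ∨ ¬p) ∧ (¬r ∨ q)) ∨ q
≡ (¬r ∧ ¬r) ∨ (¬r ∧ q) ∨ (¬p ∧ ¬r) ∨ (¬p ∧ q) ∨ q   [distribute ∧ over ∨]
≡ ¬r ∨ q   [simplify]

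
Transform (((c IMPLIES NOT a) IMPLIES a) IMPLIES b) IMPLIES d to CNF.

(a OR d) AND (NOT b OR d)

(((c IMPLIES NOT a) IMPLIES a) IMPLIES b) IMPLIES d
≡ NOT (((c IMPLIES NOT a) IMPLIES a) IMPLIES b) OR d   (eliminate IMPLIES)
≡ NOT (NOT ((c IMPLIES NOT a) IMPLIES a) OR b) OR d   (eliminate IMPLIES)
≡ NOT (NOT (NOT (c IMPLIES NOT a) OR a) OR b) OR d   (eliminate IMPLIES)
≡ NOT (NOT (NOT (NOT c OR NOT a) OR a) OR b) OR d   (eliminate IMPLIES)
≡ (NOT NOT (NOT (NOT c OR NOT a) OR a) AND NOT b) OR d   (De Morgan)
≡ ((NOT (NOT c OR NOT a) OR a) AND NOT b) OR d   (double negation)
≡ (((NOT NOT c AND NOT NOT a) OR a) AND NOT b) OR d   (De Morgan)
≡ (((c AND NOT NOT a) OR a) AND NOT b) OR d   (double negation)
≡ (((c AND a) OR a) AND NOT b) OR d   (double negation)
≡ (c OR a OR d) AND (a OR a OR d) AND (NOT b OR d)   (distribute OR over AND)
≡ (a OR d) AND (NOT b OR d)   (simplify)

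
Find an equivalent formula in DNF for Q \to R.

Q \to R
⇔ \lnot Q \lor R

\lnot Q \lor R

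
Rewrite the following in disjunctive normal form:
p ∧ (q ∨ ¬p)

p ∧ q

p ∧ (q ∨ ¬p)
≡ (p ∧ q) ∨ (p ∧ ¬p)   — distribute ∧ over ∨
≡ p ∧ q   — simplify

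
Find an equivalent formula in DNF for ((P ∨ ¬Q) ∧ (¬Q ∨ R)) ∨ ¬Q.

((P ∨ ¬Q) ∧ (¬Q ∨ R)) ∨ ¬Q
⇔ (P ∧ ¬Q) ∨ (P ∧ R) ∨ (¬Q ∧ ¬Q) ∨ (¬Q ∧ R) ∨ ¬Q
⇔ (P ∧ R) ∨ ¬Q

(P ∧ R) ∨ ¬Q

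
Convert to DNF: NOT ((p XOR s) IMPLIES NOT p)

p AND NOT s

NOT ((p XOR s) IMPLIES NOT p)
≡ NOT (NOT (p XOR s) OR NOT p)   [eliminate IMPLIES]
≡ NOT (NOT ((p AND NOT s) OR (NOT p AND s)) OR NOT p)   [expand XOR]
≡ NOT NOT ((p AND NOT s) OR (NOT p AND s)) AND NOT NOT p   [De Morgan]
≡ ((p AND NOT s) OR (NOT p AND s)) AND NOT NOT p   [double negation]
≡ ((p AND NOT s) OR (NOT p AND s)) AND p   [double negation]
≡ (p AND NOT s AND p) OR (NOT p AND s AND p)   [distribute AND over OR]
≡ p AND NOT s   [simplify]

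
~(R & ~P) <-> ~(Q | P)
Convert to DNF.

(R & ~P & Q) | (~Q & ~P & ~R)

~(R & ~P) <-> ~(Q | P)
⇔ (~(R & ~P) -> ~(Q | P)) & (~(Q | P) -> ~(R & ~P))   [eliminate <->]
⇔ (~~(R & ~P) | ~(Q | P)) & (~(Q | P) -> ~(R & ~P))   [eliminate ->]
⇔ (~~(R & ~P) | ~(Q | P)) & (~~(Q | P) | ~(R & ~P))   [eliminate ->]
⇔ ((R & ~P) | ~(Q | P)) & (~~(Q | P) | ~(R & ~P))   [double negation]
⇔ ((R & ~P) | (~Q & ~P)) & (~~(Q | P) | ~(R & ~P))   [De Morgan]
⇔ ((R & ~P) | (~Q & ~P)) & (Q | P | ~(R & ~P))   [double negation]
⇔ ((R & ~P) | (~Q & ~P)) & (Q | P | ~R | ~~P)   [De Morgan]
⇔ ((R & ~P) | (~Q & ~P)) & (Q | P | ~R | P)   [double negation]
⇔ (R & ~P & Q) | (R & ~P & P) | (R & ~P & ~R) | (R & ~P & P) | (~Q & ~P & Q) | (~Q & ~P & P) | (~Q & ~P & ~R) | (~Q & ~P & P)   [distribute & over |]
⇔ (R & ~P & Q) | (~Q & ~P & ~R)   [simplify]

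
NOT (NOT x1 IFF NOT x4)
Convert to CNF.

NOT (NOT x1 IFF NOT x4)
≡ NOT ((NOT x1 IMPLIES NOT x4) AND (NOT x4 IMPLIES NOT x1))   [eliminate IFF]
≡ NOT ((NOT NOT x1 OR NOT x4) AND (NOT x4 IMPLIES NOT x1))   [eliminate IMPLIES]
≡ NOT ((NOT NOT x1 OR NOT x4) AND (NOT NOT x4 OR NOT x1))   [eliminate IMPLIES]
≡ NOT (NOT NOT x1 OR NOT x4) OR NOT (NOT NOT x4 OR NOT x1)   [De Morgan]
≡ (NOT NOT NOT x1 AND NOT NOT x4) OR NOT (NOT NOT x4 OR NOT x1)   [De Morgan]
≡ (NOT x1 AND NOT NOT x4) OR NOT (NOT NOT x4 OR NOT x1)   [double negation]
≡ (NOT x1 AND x4) OR NOT (NOT NOT x4 OR NOT x1)   [double negation]
≡ (NOT x1 AND x4) OR (NOT NOT NOT x4 AND NOT NOT x1)   [De Morgan]
≡ (NOT x1 AND x4) OR (NOT x4 AND NOT NOT x1)   [double negation]
≡ (NOT x1 AND x4) OR (NOT x4 AND x1)   [double negation]
≡ (NOT x1 OR NOT x4) AND (NOT x1 OR x1) AND (x4 OR NOT x4) AND (x4 OR x1)   [distribute OR over AND]
≡ (NOT x1 OR NOT x4) AND (x4 OR x1)   [simplify]

(NOT x1 OR NOT x4) AND (x4 OR x1)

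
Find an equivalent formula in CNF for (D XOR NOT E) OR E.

NOT D OR E

(D XOR NOT E) OR E
≡ ((D OR NOT E) AND NOT (D AND NOT E)) OR E   [expand XOR]
≡ ((D OR NOT E) AND (NOT D OR NOT NOT E)) OR E   [De Morgan]
≡ ((D OR NOT E) AND (NOT D OR E)) OR E   [double negation]
≡ (D OR NOT E OR E) AND (NOT D OR E OR E)   [distribute OR over AND]
≡ NOT D OR E   [simplify]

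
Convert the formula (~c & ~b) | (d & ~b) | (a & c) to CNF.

(~c | d | a) & (~b | a) & (~b | c)

(~c & ~b) | (d & ~b) | (a & c)
≡ (~c | d | a) & (~c | d | c) & (~c | ~b | a) & (~c | ~b | c) & (~b | d | a) & (~b | d | c) & (~b | ~b | a) & (~b | ~b | c)   (distribute | over &)
≡ (~c | d | a) & (~b | a) & (~b | c)   (simplify)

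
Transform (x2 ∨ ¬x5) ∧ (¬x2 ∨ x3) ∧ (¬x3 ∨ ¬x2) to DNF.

¬x5 ∧ ¬x2

(x2 ∨ ¬x5) ∧ (¬x2 ∨ x3) ∧ (¬x3 ∨ ¬x2)
⇔ x2 ∧ ¬x2 ∧ ¬x3 ∨ x2 ∧ ¬x2 ∧ ¬x2 ∨ x2 ∧ x3 ∧ ¬x3 ∨ x2 ∧ x3 ∧ ¬x2 ∨ ¬x5 ∧ ¬x2 ∧ ¬x3 ∨ ¬x5 ∧ ¬x2 ∧ ¬x2 ∨ ¬x5 ∧ x3 ∧ ¬x3 ∨ ¬x5 ∧ x3 ∧ ¬x2
⇔ ¬x5 ∧ ¬x2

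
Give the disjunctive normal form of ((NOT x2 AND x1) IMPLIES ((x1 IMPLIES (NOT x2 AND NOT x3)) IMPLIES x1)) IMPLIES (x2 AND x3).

((NOT x2 AND x1) IMPLIES ((x1 IMPLIES (NOT x2 AND NOT x3)) IMPLIES x1)) IMPLIES (x2 AND x3)
≡ NOT ((NOT x2 AND x1) IMPLIES ((x1 IMPLIES (NOT x2 AND NOT x3)) IMPLIES x1)) OR (x2 AND x3)   [eliminate IMPLIES]
≡ NOT (NOT (NOT x2 AND x1) OR ((x1 IMPLIES (NOT x2 AND NOT x3)) IMPLIES x1)) OR (x2 AND x3)   [eliminate IMPLIES]
≡ NOT (NOT (NOT x2 AND x1) OR NOT (x1 IMPLIES (NOT x2 AND NOT x3)) OR x1) OR (x2 AND x3)   [eliminate IMPLIES]
≡ NOT (NOT (NOT x2 AND x1) OR NOT (NOT x1 OR (NOT x2 AND NOT x3)) OR x1) OR (x2 AND x3)   [eliminate IMPLIES]
≡ (NOT NOT (NOT x2 AND x1) AND NOT NOT (NOT x1 OR (NOT x2 AND NOT x3)) AND NOT x1) OR (x2 AND x3)   [De Morgan]
≡ (NOT x2 AND x1 AND NOT NOT (NOT x1 OR (NOT x2 AND NOT x3)) AND NOT x1) OR (x2 AND x3)   [double negation]
≡ (NOT x2 AND x1 AND (NOT x1 OR (NOT x2 AND NOT x3)) AND NOT x1) OR (x2 AND x3)   [double negation]
≡ (NOT x2 AND x1 AND NOT x1 AND NOT x1) OR (NOT x2 AND x1 AND NOT x2 AND NOT x3 AND NOT x1) OR (x2 AND x3)   [distribute AND over OR]
≡ x2 AND x3   [simplify]

x2 AND x3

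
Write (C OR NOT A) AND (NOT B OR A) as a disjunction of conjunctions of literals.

(C OR NOT A) AND (NOT B OR A)
⇔ (C AND NOT B) OR (C AND A) OR (NOT A AND NOT B) OR (NOT A AND A)   [distribute AND over OR]
⇔ (C AND NOT B) OR (C AND A) OR (NOT A AND NOT B)   [simplify]

(C AND NOT B) OR (C AND A) OR (NOT A AND NOT B)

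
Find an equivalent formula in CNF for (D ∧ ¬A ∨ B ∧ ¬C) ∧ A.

(D ∨ B) ∧ (D ∨ ¬C) ∧ (¬A ∨ B) ∧ (¬A ∨ ¬C) ∧ A

(D ∧ ¬A ∨ B ∧ ¬C) ∧ A
⇔ (D ∨ B) ∧ (D ∨ ¬C) ∧ (¬A ∨ B) ∧ (¬A ∨ ¬C) ∧ A   — distribute ∨ over ∧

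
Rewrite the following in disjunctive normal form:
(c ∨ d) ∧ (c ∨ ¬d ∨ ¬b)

c ∨ (d ∧ ¬b)

(c ∨ d) ∧ (c ∨ ¬d ∨ ¬b)
≡ (c ∧ c) ∨ (c ∧ ¬d) ∨ (c ∧ ¬b) ∨ (d ∧ c) ∨ (d ∧ ¬d) ∨ (d ∧ ¬b)   (distribute ∧ over ∨)
≡ c ∨ (d ∧ ¬b)   (simplify)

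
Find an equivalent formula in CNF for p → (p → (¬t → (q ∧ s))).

(¬p ∨ t ∨ q) ∧ (¬p ∨ t ∨ s)

p → (p → (¬t → (q ∧ s)))
≡ ¬p ∨ (p → (¬t → (q ∧ s)))   [eliminate →]
≡ ¬p ∨ ¬p ∨ (¬t → (q ∧ s))   [eliminate →]
≡ ¬p ∨ ¬p ∨ ¬¬t ∨ (q ∧ s)   [eliminate →]
≡ ¬p ∨ ¬p ∨ t ∨ (q ∧ s)   [double negation]
≡ (¬p ∨ ¬p ∨ t ∨ q) ∧ (¬p ∨ ¬p ∨ t ∨ s)   [distribute ∨ over ∧]
≡ (¬p ∨ t ∨ q) ∧ (¬p ∨ t ∨ s)   [simplify]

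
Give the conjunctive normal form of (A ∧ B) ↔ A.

(A ∧ B) ↔ A
≡ ((A ∧ B) → A) ∧ (A → (A ∧ B))   [eliminate ↔]
≡ (¬(A ∧ B) ∨ A) ∧ (A → (A ∧ B))   [eliminate →]
≡ (¬(A ∧ B) ∨ A) ∧ (¬A ∨ (A ∧ B))   [eliminate →]
≡ (¬A ∨ ¬B ∨ A) ∧ (¬A ∨ (A ∧ B))   [De Morgan]
≡ (¬A ∨ ¬B ∨ A) ∧ (¬A ∨ A) ∧ (¬A ∨ B)   [distribute ∨ over ∧]
≡ ¬A ∨ B   [simplify]

¬A ∨ B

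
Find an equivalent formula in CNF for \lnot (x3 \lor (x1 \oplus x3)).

\lnot (x3 \lor (x1 \oplus x3))
= \lnot (x3 \lor ((x1 \lor x3) \land \lnot (x1 \land x3)))   [expand \oplus]
= \lnot x3 \land \lnot ((x1 \lor x3) \land \lnot (x1 \land x3))   [De Morgan]
= \lnot x3 \land (\lnot (x1 \lor x3) \lor \lnot \lnot (x1 \land x3))   [De Morgan]
= \lnot x3 \land ((\lnot x1 \land \lnot x3) \lor \lnot \lnot (x1 \land x3))   [De Morgan]
= \lnot x3 \land ((\lnot x1 \land \lnot x3) \lor (x1 \land x3))   [double negation]
= \lnot x3 \land (\lnot x1 \lor x1) \land (\lnot x1 \lor x3) \land (\lnot x3 \lor x1) \land (\lnot x3 \lor x3)   [distribute \lor over \land]
= \lnot x3 \land (\lnot x1 \lor x3)   [simplify]

\lnot x3 \land (\lnot x1 \lor x3)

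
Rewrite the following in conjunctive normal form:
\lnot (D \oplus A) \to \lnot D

\lnot D \lor \lnot A

\lnot (D \oplus A) \to \lnot D
⇔ \lnot \lnot (D \oplus A) \lor \lnot D   (eliminate \to)
⇔ \lnot \lnot ((D \lor A) \land \lnot (D \land A)) \lor \lnot D   (expand \oplus)
⇔ ((D \lor A) \land \lnot (D \land A)) \lor \lnot D   (double negation)
⇔ ((D \lor A) \land (\lnot D \lor \lnot A)) \lor \lnot D   (De Morgan)
⇔ (D \lor A \lor \lnot D) \land (\lnot D \lor \lnot A \lor \lnot D)   (distribute \lor over \land)
⇔ \lnot D \lor \lnot A   (simplify)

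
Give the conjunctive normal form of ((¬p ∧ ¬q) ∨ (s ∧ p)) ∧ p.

((¬p ∧ ¬q) ∨ (s ∧ p)) ∧ p
= (¬p ∨ s) ∧ (¬p ∨ p) ∧ (¬q ∨ s) ∧ (¬q ∨ p) ∧ p   — distribute ∨ over ∧
= (¬p ∨ s) ∧ (¬q ∨ s) ∧ p   — simplify

(¬p ∨ s) ∧ (¬q ∨ s) ∧ p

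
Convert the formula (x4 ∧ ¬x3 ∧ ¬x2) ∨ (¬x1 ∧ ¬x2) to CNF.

(x4 ∧ ¬x3 ∧ ¬x2) ∨ (¬x1 ∧ ¬x2)
≡ (x4 ∨ ¬x1) ∧ (x4 ∨ ¬x2) ∧ (¬x3 ∨ ¬x1) ∧ (¬x3 ∨ ¬x2) ∧ (¬x2 ∨ ¬x1) ∧ (¬x2 ∨ ¬x2)   [distribute ∨ over ∧]
≡ (x4 ∨ ¬x1) ∧ (¬x3 ∨ ¬x1) ∧ ¬x2   [simplify]

(x4 ∨ ¬x1) ∧ (¬x3 ∨ ¬x1) ∧ ¬x2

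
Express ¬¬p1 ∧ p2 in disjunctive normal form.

p1 ∧ p2

¬¬p1 ∧ p2
⇔ p1 ∧ p2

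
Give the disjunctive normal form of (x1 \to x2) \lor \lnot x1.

\lnot x1 \lor x2

(x1 \to x2) \lor \lnot x1
≡ \lnot x1 \lor x2 \lor \lnot x1   (eliminate \to)
≡ \lnot x1 \lor x2   (simplify)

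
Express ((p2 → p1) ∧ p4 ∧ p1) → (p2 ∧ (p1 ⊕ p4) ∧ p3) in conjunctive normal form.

¬p1 ∨ ¬p4

((p2 → p1) ∧ p4 ∧ p1) → (p2 ∧ (p1 ⊕ p4) ∧ p3)
= ¬((p2 → p1) ∧ p4 ∧ p1) ∨ (p2 ∧ (p1 ⊕ p4) ∧ p3)   — eliminate →
= ¬((¬p2 ∨ p1) ∧ p4 ∧ p1) ∨ (p2 ∧ (p1 ⊕ p4) ∧ p3)   — eliminate →
= ¬((¬p2 ∨ p1) ∧ p4 ∧ p1) ∨ (p2 ∧ (p1 ∨ p4) ∧ ¬(p1 ∧ p4) ∧ p3)   — expand ⊕
= ¬(¬p2 ∨ p1) ∨ ¬p4 ∨ ¬p1 ∨ (p2 ∧ (p1 ∨ p4) ∧ ¬(p1 ∧ p4) ∧ p3)   — De Morgan
= (¬¬p2 ∧ ¬p1) ∨ ¬p4 ∨ ¬p1 ∨ (p2 ∧ (p1 ∨ p4) ∧ ¬(p1 ∧ p4) ∧ p3)   — De Morgan
= (p2 ∧ ¬p1) ∨ ¬p4 ∨ ¬p1 ∨ (p2 ∧ (p1 ∨ p4) ∧ ¬(p1 ∧ p4) ∧ p3)   — double negation
= (p2 ∧ ¬p1) ∨ ¬p4 ∨ ¬p1 ∨ (p2 ∧ (p1 ∨ p4) ∧ (¬p1 ∨ ¬p4) ∧ p3)   — De Morgan
= (p2 ∨ ¬p4 ∨ ¬p1 ∨ p2) ∧ (p2 ∨ ¬p4 ∨ ¬p1 ∨ p1 ∨ p4) ∧ (p2 ∨ ¬p4 ∨ ¬p1 ∨ ¬p1 ∨ ¬p4) ∧ (p2 ∨ ¬p4 ∨ ¬p1 ∨ p3) ∧ (¬p1 ∨ ¬p4 ∨ ¬p1 ∨ p2) ∧ (¬p1 ∨ ¬p4 ∨ ¬p1 ∨ p1 ∨ p4) ∧ (¬p1 ∨ ¬p4 ∨ ¬p1 ∨ ¬p1 ∨ ¬p4) ∧ (¬p1 ∨ ¬p4 ∨ ¬p1 ∨ p3)   — distribute ∨ over ∧
= ¬p1 ∨ ¬p4   — simplify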